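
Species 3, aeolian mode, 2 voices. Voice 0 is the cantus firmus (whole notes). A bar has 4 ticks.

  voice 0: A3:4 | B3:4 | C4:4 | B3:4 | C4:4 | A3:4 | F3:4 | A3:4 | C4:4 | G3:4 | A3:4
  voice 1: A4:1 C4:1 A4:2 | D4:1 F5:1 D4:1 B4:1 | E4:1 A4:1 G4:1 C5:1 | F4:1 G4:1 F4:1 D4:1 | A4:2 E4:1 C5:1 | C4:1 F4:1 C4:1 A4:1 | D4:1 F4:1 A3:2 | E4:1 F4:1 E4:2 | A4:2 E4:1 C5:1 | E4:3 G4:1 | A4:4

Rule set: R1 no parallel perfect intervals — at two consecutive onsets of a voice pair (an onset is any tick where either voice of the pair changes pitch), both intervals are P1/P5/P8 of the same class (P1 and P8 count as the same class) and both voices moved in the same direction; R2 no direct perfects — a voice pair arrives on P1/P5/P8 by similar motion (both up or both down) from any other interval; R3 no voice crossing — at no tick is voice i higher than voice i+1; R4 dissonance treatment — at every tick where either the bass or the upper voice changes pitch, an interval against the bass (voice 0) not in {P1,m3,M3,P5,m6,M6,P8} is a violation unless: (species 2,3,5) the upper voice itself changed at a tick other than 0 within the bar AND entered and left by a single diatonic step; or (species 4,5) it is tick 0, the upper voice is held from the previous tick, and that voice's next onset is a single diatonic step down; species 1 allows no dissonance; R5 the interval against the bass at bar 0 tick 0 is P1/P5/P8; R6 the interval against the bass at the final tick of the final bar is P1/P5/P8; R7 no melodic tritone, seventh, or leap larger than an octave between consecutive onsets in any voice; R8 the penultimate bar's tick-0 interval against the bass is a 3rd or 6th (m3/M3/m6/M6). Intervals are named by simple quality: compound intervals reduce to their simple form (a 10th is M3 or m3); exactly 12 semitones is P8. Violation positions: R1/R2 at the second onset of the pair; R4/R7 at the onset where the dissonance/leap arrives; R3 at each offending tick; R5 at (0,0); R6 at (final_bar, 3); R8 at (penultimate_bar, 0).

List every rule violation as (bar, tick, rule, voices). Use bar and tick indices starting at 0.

(1, 1, R4, (0, 1))
(1, 1, R7, (1,))
(1, 2, R7, (1,))
(3, 0, R4, (0, 1))
(3, 2, R4, (0, 1))
(7, 0, R2, (0, 1))
(10, 0, R1, (0, 1))

bar 0: v0=A3 v1=A4 downbeat P8
bar 1: v0=B3 v1=D4 downbeat m3
bar 2: v0=C4 v1=E4 downbeat M3
bar 3: v0=B3 v1=F4 downbeat TT
bar 4: v0=C4 v1=A4 downbeat M6
bar 5: v0=A3 v1=C4 downbeat m3
bar 6: v0=F3 v1=D4 downbeat M6
bar 7: v0=A3 v1=E4 downbeat P5
bar 8: v0=C4 v1=A4 downbeat M6
bar 9: v0=G3 v1=E4 downbeat M6
bar 10: v0=A3 v1=A4 downbeat P8
  -> R4 @ bar 1 tick 1 v(0, 1): B3/F5 TT untreated
  -> R7 @ bar 1 tick 1 v(1,): D4->F5 leap 15st
  -> R7 @ bar 1 tick 2 v(1,): F5->D4 leap 15st
  -> R4 @ bar 3 tick 0 v(0, 1): B3/F4 TT untreated
  -> R4 @ bar 3 tick 2 v(0, 1): B3/F4 TT untreated
  -> R2 @ bar 7 tick 0 v(0, 1): F3/A3 M3 -> A3/E4 P5 similar
  -> R1 @ bar 10 tick 0 v(0, 1): G3/G4 P8 -> A3/A4 P8 similar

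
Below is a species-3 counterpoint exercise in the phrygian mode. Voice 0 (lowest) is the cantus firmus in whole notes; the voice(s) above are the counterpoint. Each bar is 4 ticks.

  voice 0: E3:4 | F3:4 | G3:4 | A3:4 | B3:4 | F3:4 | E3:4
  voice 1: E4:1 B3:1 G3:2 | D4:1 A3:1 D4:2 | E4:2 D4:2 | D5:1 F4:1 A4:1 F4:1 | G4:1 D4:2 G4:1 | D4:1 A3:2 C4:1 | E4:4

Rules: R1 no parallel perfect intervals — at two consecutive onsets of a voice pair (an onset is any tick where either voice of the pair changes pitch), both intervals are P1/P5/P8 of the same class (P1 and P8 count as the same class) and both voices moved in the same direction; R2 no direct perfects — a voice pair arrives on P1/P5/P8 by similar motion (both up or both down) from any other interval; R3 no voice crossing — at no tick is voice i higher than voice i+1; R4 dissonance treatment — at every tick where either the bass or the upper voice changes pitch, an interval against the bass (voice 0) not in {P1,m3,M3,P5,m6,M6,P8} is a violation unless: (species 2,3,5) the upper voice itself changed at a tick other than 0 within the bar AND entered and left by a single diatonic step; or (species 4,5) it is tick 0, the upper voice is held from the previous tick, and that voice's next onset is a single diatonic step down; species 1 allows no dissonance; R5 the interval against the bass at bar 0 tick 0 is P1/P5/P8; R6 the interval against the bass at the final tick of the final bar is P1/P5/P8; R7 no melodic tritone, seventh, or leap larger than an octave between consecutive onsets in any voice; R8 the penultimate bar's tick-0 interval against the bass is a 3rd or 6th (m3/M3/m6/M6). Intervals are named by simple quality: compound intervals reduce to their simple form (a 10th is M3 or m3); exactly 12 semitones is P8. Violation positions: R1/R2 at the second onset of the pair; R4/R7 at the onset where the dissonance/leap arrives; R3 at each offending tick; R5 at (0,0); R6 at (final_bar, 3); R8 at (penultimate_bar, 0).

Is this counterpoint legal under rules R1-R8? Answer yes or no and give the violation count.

No (2 violations)

bar 0: v0=E3 v1=E4 (P8)
bar 1: v0=F3 v1=D4 (M6)
bar 2: v0=G3 v1=E4 (M6)
bar 3: v0=A3 v1=D5 (P4)
bar 4: v0=B3 v1=G4 (m6)
bar 5: v0=F3 v1=D4 (M6)
bar 6: v0=E3 v1=E4 (P8)
  R4 @ bar3.0: A3/D5 P4 untreated
  R7 @ bar5.0: B3->F3 leap 6st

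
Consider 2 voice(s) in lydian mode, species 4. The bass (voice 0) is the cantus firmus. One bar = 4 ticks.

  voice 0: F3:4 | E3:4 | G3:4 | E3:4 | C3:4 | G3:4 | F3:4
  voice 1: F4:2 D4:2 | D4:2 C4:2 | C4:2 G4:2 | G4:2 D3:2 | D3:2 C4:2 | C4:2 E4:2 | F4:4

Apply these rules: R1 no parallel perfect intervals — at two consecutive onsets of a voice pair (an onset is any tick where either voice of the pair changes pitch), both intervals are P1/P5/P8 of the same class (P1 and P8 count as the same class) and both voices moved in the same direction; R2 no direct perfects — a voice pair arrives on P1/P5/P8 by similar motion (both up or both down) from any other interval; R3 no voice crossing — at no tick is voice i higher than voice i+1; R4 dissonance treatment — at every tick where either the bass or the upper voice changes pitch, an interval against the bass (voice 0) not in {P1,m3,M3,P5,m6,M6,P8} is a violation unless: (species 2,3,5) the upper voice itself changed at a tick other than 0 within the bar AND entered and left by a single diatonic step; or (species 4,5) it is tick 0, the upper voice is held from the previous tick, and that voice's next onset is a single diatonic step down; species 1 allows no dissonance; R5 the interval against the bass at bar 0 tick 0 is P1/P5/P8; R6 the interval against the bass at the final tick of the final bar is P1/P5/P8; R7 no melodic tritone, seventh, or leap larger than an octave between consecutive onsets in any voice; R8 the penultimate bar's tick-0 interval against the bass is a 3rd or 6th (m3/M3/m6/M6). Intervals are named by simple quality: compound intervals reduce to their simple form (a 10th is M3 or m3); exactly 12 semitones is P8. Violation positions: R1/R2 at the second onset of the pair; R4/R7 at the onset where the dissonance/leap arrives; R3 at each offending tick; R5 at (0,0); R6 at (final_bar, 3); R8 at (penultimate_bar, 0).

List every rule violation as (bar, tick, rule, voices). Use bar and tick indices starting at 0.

(2, 0, R4, (0, 1))
(3, 2, R3, (0, 1))
(3, 2, R4, (0, 1))
(3, 2, R7, (1,))
(3, 3, R3, (0, 1))
(4, 0, R4, (0, 1))
(4, 2, R7, (1,))
(5, 0, R4, (0, 1))
(5, 0, R8, (0, 1))

bar 0: v0=F3 v1=F4 downbeat P8
bar 1: v0=E3 v1=D4 downbeat m7
bar 2: v0=G3 v1=C4 downbeat P4
bar 3: v0=E3 v1=G4 downbeat m3
bar 4: v0=C3 v1=D3 downbeat M2
bar 5: v0=G3 v1=C4 downbeat P4
bar 6: v0=F3 v1=F4 downbeat P8
  -> R4 @ bar 2 tick 0 v(0, 1): G3/C4 P4 untreated
  -> R3 @ bar 3 tick 2 v(0, 1): E3 above D3
  -> R4 @ bar 3 tick 2 v(0, 1): E3/D3 M2 untreated
  -> R7 @ bar 3 tick 2 v(1,): G4->D3 leap 17st
  -> R3 @ bar 3 tick 3 v(0, 1): E3 above D3
  -> R4 @ bar 4 tick 0 v(0, 1): C3/D3 M2 untreated
  -> R7 @ bar 4 tick 2 v(1,): D3->C4 leap 10st
  -> R4 @ bar 5 tick 0 v(0, 1): G3/C4 P4 untreated
  -> R8 @ bar 5 tick 0 v(0, 1): penult P4 not 3rd/6th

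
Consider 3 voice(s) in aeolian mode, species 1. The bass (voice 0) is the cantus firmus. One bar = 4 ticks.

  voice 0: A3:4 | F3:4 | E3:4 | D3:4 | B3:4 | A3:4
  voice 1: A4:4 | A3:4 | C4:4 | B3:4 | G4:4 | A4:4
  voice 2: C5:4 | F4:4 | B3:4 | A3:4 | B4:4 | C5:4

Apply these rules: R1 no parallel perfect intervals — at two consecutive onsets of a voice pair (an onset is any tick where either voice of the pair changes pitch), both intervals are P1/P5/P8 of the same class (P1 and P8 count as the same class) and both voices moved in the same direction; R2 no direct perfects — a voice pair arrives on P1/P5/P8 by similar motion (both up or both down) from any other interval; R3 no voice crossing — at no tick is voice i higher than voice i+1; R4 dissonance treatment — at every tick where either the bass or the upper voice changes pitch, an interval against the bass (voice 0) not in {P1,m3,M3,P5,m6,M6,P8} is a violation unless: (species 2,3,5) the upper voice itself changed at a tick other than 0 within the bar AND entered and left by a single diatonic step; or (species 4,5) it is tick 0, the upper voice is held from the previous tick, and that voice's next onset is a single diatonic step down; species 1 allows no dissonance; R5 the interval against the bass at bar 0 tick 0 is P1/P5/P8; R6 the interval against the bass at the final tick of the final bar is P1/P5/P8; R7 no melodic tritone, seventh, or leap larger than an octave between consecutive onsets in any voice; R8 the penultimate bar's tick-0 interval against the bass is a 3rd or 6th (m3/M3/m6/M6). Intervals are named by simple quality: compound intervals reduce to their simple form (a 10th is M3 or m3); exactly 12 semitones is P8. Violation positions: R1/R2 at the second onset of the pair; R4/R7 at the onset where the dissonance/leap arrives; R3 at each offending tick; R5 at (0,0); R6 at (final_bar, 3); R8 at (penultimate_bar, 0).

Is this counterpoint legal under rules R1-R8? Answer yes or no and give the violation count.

bar 0: v0=A3 v1=A4 v2=C5 (m3)
bar 1: v0=F3 v1=A3 v2=F4 (P8)
bar 2: v0=E3 v1=C4 v2=B3 (P5)
bar 3: v0=D3 v1=B3 v2=A3 (P5)
bar 4: v0=B3 v1=G4 v2=B4 (P8)
bar 5: v0=A3 v1=A4 v2=C5 (m3)
  R5 @ bar0.0: opens on m3
  R2 @ bar1.0: A3/C5 m3 -> F3/F4 P8 similar
  R2 @ bar2.0: F3/F4 P8 -> E3/B3 P5 similar
  R3 @ bar2.0: C4 above B3
  R7 @ bar2.0: F4->B3 leap 6st
  R3 @ bar2.1: C4 above B3
  R3 @ bar2.2: C4 above B3
  R3 @ bar2.3: C4 above B3
  R1 @ bar3.0: E3/B3 P5 -> D3/A3 P5 similar
  R3 @ bar3.0: B3 above A3
  R3 @ bar3.1: B3 above A3
  R3 @ bar3.2: B3 above A3
  R3 @ bar3.3: B3 above A3
  R2 @ bar4.0: D3/A3 P5 -> B3/B4 P8 similar
  R7 @ bar4.0: A3->B4 leap 14st
  R8 @ bar4.0: penult P8 not 3rd/6th
  R6 @ bar5.3: closes on m3

No (17 violations)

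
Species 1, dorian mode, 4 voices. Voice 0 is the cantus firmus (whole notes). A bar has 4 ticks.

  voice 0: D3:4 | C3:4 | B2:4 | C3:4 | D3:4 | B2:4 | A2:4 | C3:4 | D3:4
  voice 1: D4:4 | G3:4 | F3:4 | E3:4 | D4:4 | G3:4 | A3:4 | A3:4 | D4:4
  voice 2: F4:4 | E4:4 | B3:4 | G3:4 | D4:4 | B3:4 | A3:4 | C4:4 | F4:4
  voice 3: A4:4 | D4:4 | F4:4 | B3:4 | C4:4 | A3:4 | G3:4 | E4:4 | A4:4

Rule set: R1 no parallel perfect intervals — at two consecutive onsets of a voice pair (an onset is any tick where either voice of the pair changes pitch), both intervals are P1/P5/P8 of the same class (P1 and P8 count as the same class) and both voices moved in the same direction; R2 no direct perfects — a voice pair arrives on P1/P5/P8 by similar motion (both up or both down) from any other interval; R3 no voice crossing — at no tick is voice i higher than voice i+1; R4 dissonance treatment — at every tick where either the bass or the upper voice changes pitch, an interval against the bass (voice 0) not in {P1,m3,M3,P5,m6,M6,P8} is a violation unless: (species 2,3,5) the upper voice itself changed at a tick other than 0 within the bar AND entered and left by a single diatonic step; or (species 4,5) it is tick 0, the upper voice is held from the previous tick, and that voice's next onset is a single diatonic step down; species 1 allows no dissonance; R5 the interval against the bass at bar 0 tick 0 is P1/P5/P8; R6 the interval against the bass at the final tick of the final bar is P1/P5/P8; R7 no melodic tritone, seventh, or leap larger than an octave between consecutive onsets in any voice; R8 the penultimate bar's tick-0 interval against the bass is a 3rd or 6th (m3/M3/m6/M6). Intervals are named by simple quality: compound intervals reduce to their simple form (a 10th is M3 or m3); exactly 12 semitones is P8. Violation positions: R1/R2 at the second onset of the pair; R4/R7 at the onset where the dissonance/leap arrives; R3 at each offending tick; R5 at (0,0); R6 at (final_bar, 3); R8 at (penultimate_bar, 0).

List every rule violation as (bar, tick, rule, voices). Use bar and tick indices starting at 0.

bar 0: v0=D3 v1=D4 v2=F4 v3=A4 downbeat P5
bar 1: v0=C3 v1=G3 v2=E4 v3=D4 downbeat M2
bar 2: v0=B2 v1=F3 v2=B3 v3=F4 downbeat TT
bar 3: v0=C3 v1=E3 v2=G3 v3=B3 downbeat M7
bar 4: v0=D3 v1=D4 v2=D4 v3=C4 downbeat m7
bar 5: v0=B2 v1=G3 v2=B3 v3=A3 downbeat m7
bar 6: v0=A2 v1=A3 v2=A3 v3=G3 downbeat m7
bar 7: v0=C3 v1=A3 v2=C4 v3=E4 downbeat M3
bar 8: v0=D3 v1=D4 v2=F4 v3=A4 downbeat P5
  -> R5 @ bar 0 tick 0 v(0, 2): opens on m3
  -> R1 @ bar 1 tick 0 v(1, 3): D4/A4 P5 -> G3/D4 P5 similar
  -> R2 @ bar 1 tick 0 v(0, 1): D3/D4 P8 -> C3/G3 P5 similar
  -> R3 @ bar 1 tick 0 v(2, 3): E4 above D4
  -> R4 @ bar 1 tick 0 v(0, 3): C3/D4 M2 untreated
  -> R3 @ bar 1 tick 1 v(2, 3): E4 above D4
  -> R3 @ bar 1 tick 2 v(2, 3): E4 above D4
  -> R3 @ bar 1 tick 3 v(2, 3): E4 above D4
  -> R2 @ bar 2 tick 0 v(0, 2): C3/E4 M3 -> B2/B3 P8 similar
  -> R4 @ bar 2 tick 0 v(0, 1): B2/F3 TT untreated
  -> R4 @ bar 2 tick 0 v(0, 3): B2/F4 TT untreated
  -> R2 @ bar 3 tick 0 v(1, 3): F3/F4 P8 -> E3/B3 P5 similar
  -> R4 @ bar 3 tick 0 v(0, 3): C3/B3 M7 untreated
  -> R7 @ bar 3 tick 0 v(3,): F4->B3 leap 6st
  -> R2 @ bar 4 tick 0 v(0, 1): C3/E3 M3 -> D3/D4 P8 similar
  -> R2 @ bar 4 tick 0 v(0, 2): C3/G3 P5 -> D3/D4 P8 similar
  -> R2 @ bar 4 tick 0 v(1, 2): E3/G3 m3 -> D4/D4 P1 similar
  -> R3 @ bar 4 tick 0 v(2, 3): D4 above C4
  -> R4 @ bar 4 tick 0 v(0, 3): D3/C4 m7 untreated
  -> R7 @ bar 4 tick 0 v(1,): E3->D4 leap 10st
  -> R3 @ bar 4 tick 1 v(2, 3): D4 above C4
  -> R3 @ bar 4 tick 2 v(2, 3): D4 above C4
  -> R3 @ bar 4 tick 3 v(2, 3): D4 above C4
  -> R1 @ bar 5 tick 0 v(0, 2): D3/D4 P8 -> B2/B3 P8 similar
  -> R3 @ bar 5 tick 0 v(2, 3): B3 above A3
  -> R4 @ bar 5 tick 0 v(0, 3): B2/A3 m7 untreated
  -> R3 @ bar 5 tick 1 v(2, 3): B3 above A3
  -> R3 @ bar 5 tick 2 v(2, 3): B3 above A3
  -> R3 @ bar 5 tick 3 v(2, 3): B3 above A3
  -> R1 @ bar 6 tick 0 v(0, 2): B2/B3 P8 -> A2/A3 P8 similar
  -> R3 @ bar 6 tick 0 v(2, 3): A3 above G3
  -> R4 @ bar 6 tick 0 v(0, 3): A2/G3 m7 untreated
  -> R3 @ bar 6 tick 1 v(2, 3): A3 above G3
  -> R3 @ bar 6 tick 2 v(2, 3): A3 above G3
  -> R3 @ bar 6 tick 3 v(2, 3): A3 above G3
  -> R1 @ bar 7 tick 0 v(0, 2): A2/A3 P8 -> C3/C4 P8 similar
  -> R8 @ bar 7 tick 0 v(0, 2): penult P8 not 3rd/6th
  -> R1 @ bar 8 tick 0 v(1, 3): A3/E4 P5 -> D4/A4 P5 similar
  -> R2 @ bar 8 tick 0 v(0, 1): C3/A3 M6 -> D3/D4 P8 similar
  -> R2 @ bar 8 tick 0 v(0, 3): C3/E4 M3 -> D3/A4 P5 similar
  -> R6 @ bar 8 tick 3 v(0, 2): closes on m3

(0, 0, R5, (0, 2))
(1, 0, R1, (1, 3))
(1, 0, R2, (0, 1))
(1, 0, R3, (2, 3))
(1, 0, R4, (0, 3))
(1, 1, R3, (2, 3))
(1, 2, R3, (2, 3))
(1, 3, R3, (2, 3))
(2, 0, R2, (0, 2))
(2, 0, R4, (0, 1))
(2, 0, R4, (0, 3))
(3, 0, R2, (1, 3))
(3, 0, R4, (0, 3))
(3, 0, R7, (3,))
(4, 0, R2, (0, 1))
(4, 0, R2, (0, 2))
(4, 0, R2, (1, 2))
(4, 0, R3, (2, 3))
(4, 0, R4, (0, 3))
(4, 0, R7, (1,))
(4, 1, R3, (2, 3))
(4, 2, R3, (2, 3))
(4, 3, R3, (2, 3))
(5, 0, R1, (0, 2))
(5, 0, R3, (2, 3))
(5, 0, R4, (0, 3))
(5, 1, R3, (2, 3))
(5, 2, R3, (2, 3))
(5, 3, R3, (2, 3))
(6, 0, R1, (0, 2))
(6, 0, R3, (2, 3))
(6, 0, R4, (0, 3))
(6, 1, R3, (2, 3))
(6, 2, R3, (2, 3))
(6, 3, R3, (2, 3))
(7, 0, R1, (0, 2))
(7, 0, R8, (0, 2))
(8, 0, R1, (1, 3))
(8, 0, R2, (0, 1))
(8, 0, R2, (0, 3))
(8, 3, R6, (0, 2))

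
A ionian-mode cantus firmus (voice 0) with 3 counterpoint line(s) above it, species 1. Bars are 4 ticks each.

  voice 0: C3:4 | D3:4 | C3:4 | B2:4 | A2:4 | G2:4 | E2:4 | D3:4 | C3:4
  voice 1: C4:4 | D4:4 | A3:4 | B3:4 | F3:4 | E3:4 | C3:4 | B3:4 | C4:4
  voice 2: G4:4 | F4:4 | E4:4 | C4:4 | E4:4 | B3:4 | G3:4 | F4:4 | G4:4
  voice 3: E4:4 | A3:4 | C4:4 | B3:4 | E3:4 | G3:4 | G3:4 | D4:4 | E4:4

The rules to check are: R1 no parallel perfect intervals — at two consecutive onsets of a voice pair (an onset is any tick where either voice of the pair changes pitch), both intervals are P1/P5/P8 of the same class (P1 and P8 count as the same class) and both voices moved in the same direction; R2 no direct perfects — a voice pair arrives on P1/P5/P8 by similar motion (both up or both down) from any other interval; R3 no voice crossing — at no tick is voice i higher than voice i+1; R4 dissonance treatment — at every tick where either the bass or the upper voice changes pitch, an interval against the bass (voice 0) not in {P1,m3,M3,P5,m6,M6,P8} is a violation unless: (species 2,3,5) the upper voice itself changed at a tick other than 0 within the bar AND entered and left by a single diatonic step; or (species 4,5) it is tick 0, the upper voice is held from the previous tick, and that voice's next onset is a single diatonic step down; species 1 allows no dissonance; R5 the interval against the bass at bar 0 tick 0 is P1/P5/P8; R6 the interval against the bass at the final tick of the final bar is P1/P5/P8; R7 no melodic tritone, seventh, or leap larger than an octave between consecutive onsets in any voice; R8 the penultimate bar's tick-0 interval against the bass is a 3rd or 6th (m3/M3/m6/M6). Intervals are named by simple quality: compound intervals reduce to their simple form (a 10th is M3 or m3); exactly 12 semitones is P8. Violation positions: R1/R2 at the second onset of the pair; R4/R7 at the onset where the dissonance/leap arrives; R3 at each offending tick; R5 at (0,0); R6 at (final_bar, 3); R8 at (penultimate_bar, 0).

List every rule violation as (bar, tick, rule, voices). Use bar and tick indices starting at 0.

bar 0: v0=C3 v1=C4 v2=G4 v3=E4 downbeat M3
bar 1: v0=D3 v1=D4 v2=F4 v3=A3 downbeat P5
bar 2: v0=C3 v1=A3 v2=E4 v3=C4 downbeat P8
bar 3: v0=B2 v1=B3 v2=C4 v3=B3 downbeat P8
bar 4: v0=A2 v1=F3 v2=E4 v3=E3 downbeat P5
bar 5: v0=G2 v1=E3 v2=B3 v3=G3 downbeat P8
bar 6: v0=E2 v1=C3 v2=G3 v3=G3 downbeat m3
bar 7: v0=D3 v1=B3 v2=F4 v3=D4 downbeat P8
bar 8: v0=C3 v1=C4 v2=G4 v3=E4 downbeat M3
  -> R3 @ bar 0 tick 0 v(2, 3): G4 above E4
  -> R5 @ bar 0 tick 0 v(0, 3): opens on M3
  -> R3 @ bar 0 tick 1 v(2, 3): G4 above E4
  -> R3 @ bar 0 tick 2 v(2, 3): G4 above E4
  -> R3 @ bar 0 tick 3 v(2, 3): G4 above E4
  -> R1 @ bar 1 tick 0 v(0, 1): C3/C4 P8 -> D3/D4 P8 similar
  -> R3 @ bar 1 tick 0 v(2, 3): F4 above A3
  -> R3 @ bar 1 tick 1 v(2, 3): F4 above A3
  -> R3 @ bar 1 tick 2 v(2, 3): F4 above A3
  -> R3 @ bar 1 tick 3 v(2, 3): F4 above A3
  -> R2 @ bar 2 tick 0 v(1, 2): D4/F4 m3 -> A3/E4 P5 similar
  -> R3 @ bar 2 tick 0 v(2, 3): E4 above C4
  -> R3 @ bar 2 tick 1 v(2, 3): E4 above C4
  -> R3 @ bar 2 tick 2 v(2, 3): E4 above C4
  -> R3 @ bar 2 tick 3 v(2, 3): E4 above C4
  -> R1 @ bar 3 tick 0 v(0, 3): C3/C4 P8 -> B2/B3 P8 similar
  -> R3 @ bar 3 tick 0 v(2, 3): C4 above B3
  -> R4 @ bar 3 tick 0 v(0, 2): B2/C4 m2 untreated
  -> R3 @ bar 3 tick 1 v(2, 3): C4 above B3
  -> R3 @ bar 3 tick 2 v(2, 3): C4 above B3
  -> R3 @ bar 3 tick 3 v(2, 3): C4 above B3
  -> R2 @ bar 4 tick 0 v(0, 3): B2/B3 P8 -> A2/E3 P5 similar
  -> R3 @ bar 4 tick 0 v(2, 3): E4 above E3
  -> R7 @ bar 4 tick 0 v(1,): B3->F3 leap 6st
  -> R3 @ bar 4 tick 1 v(2, 3): E4 above E3
  -> R3 @ bar 4 tick 2 v(2, 3): E4 above E3
  -> R3 @ bar 4 tick 3 v(2, 3): E4 above E3
  -> R2 @ bar 5 tick 0 v(1, 2): F3/E4 M7 -> E3/B3 P5 similar
  -> R3 @ bar 5 tick 0 v(2, 3): B3 above G3
  -> R3 @ bar 5 tick 1 v(2, 3): B3 above G3
  -> R3 @ bar 5 tick 2 v(2, 3): B3 above G3
  -> R3 @ bar 5 tick 3 v(2, 3): B3 above G3
  -> R1 @ bar 6 tick 0 v(1, 2): E3/B3 P5 -> C3/G3 P5 similar
  -> R2 @ bar 7 tick 0 v(0, 3): E2/G3 m3 -> D3/D4 P8 similar
  -> R3 @ bar 7 tick 0 v(2, 3): F4 above D4
  -> R7 @ bar 7 tick 0 v(0,): E2->D3 leap 10st
  -> R7 @ bar 7 tick 0 v(1,): C3->B3 leap 11st
  -> R7 @ bar 7 tick 0 v(2,): G3->F4 leap 10st
  -> R8 @ bar 7 tick 0 v(0, 3): penult P8 not 3rd/6th
  -> R3 @ bar 7 tick 1 v(2, 3): F4 above D4
  -> R3 @ bar 7 tick 2 v(2, 3): F4 above D4
  -> R3 @ bar 7 tick 3 v(2, 3): F4 above D4
  -> R2 @ bar 8 tick 0 v(1, 2): B3/F4 TT -> C4/G4 P5 similar
  -> R3 @ bar 8 tick 0 v(2, 3): G4 above E4
  -> R3 @ bar 8 tick 1 v(2, 3): G4 above E4
  -> R3 @ bar 8 tick 2 v(2, 3): G4 above E4
  -> R3 @ bar 8 tick 3 v(2, 3): G4 above E4
  -> R6 @ bar 8 tick 3 v(0, 3): closes on M3

(0, 0, R3, (2, 3))
(0, 0, R5, (0, 3))
(0, 1, R3, (2, 3))
(0, 2, R3, (2, 3))
(0, 3, R3, (2, 3))
(1, 0, R1, (0, 1))
(1, 0, R3, (2, 3))
(1, 1, R3, (2, 3))
(1, 2, R3, (2, 3))
(1, 3, R3, (2, 3))
(2, 0, R2, (1, 2))
(2, 0, R3, (2, 3))
(2, 1, R3, (2, 3))
(2, 2, R3, (2, 3))
(2, 3, R3, (2, 3))
(3, 0, R1, (0, 3))
(3, 0, R3, (2, 3))
(3, 0, R4, (0, 2))
(3, 1, R3, (2, 3))
(3, 2, R3, (2, 3))
(3, 3, R3, (2, 3))
(4, 0, R2, (0, 3))
(4, 0, R3, (2, 3))
(4, 0, R7, (1,))
(4, 1, R3, (2, 3))
(4, 2, R3, (2, 3))
(4, 3, R3, (2, 3))
(5, 0, R2, (1, 2))
(5, 0, R3, (2, 3))
(5, 1, R3, (2, 3))
(5, 2, R3, (2, 3))
(5, 3, R3, (2, 3))
(6, 0, R1, (1, 2))
(7, 0, R2, (0, 3))
(7, 0, R3, (2, 3))
(7, 0, R7, (0,))
(7, 0, R7, (1,))
(7, 0, R7, (2,))
(7, 0, R8, (0, 3))
(7, 1, R3, (2, 3))
(7, 2, R3, (2, 3))
(7, 3, R3, (2, 3))
(8, 0, R2, (1, 2))
(8, 0, R3, (2, 3))
(8, 1, R3, (2, 3))
(8, 2, R3, (2, 3))
(8, 3, R3, (2, 3))
(8, 3, R6, (0, 3))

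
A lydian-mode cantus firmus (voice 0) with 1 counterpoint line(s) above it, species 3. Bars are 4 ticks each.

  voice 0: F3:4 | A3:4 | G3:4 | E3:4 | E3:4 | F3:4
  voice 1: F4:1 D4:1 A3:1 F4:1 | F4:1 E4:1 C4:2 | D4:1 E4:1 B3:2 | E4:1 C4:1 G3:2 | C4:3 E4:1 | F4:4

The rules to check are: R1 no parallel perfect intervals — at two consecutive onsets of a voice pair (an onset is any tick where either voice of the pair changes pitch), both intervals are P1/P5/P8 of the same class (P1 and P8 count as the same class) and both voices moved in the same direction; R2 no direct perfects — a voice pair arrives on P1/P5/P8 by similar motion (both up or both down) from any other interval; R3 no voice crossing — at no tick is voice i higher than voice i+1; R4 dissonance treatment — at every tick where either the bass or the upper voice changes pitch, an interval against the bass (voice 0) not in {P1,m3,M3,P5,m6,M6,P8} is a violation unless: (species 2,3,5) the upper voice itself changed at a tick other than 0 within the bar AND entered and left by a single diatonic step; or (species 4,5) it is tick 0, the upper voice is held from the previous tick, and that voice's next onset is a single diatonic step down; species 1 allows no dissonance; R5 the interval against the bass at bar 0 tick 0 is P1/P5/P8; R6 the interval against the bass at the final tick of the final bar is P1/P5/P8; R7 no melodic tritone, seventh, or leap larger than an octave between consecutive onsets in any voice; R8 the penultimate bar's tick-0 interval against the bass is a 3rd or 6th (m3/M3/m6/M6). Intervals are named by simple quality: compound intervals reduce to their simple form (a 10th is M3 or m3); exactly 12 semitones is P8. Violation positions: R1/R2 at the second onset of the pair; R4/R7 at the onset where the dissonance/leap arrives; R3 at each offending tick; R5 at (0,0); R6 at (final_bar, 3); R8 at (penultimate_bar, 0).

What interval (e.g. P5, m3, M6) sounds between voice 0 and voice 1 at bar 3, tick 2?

voice 0=E3 voice 1=G3 -> m3

m3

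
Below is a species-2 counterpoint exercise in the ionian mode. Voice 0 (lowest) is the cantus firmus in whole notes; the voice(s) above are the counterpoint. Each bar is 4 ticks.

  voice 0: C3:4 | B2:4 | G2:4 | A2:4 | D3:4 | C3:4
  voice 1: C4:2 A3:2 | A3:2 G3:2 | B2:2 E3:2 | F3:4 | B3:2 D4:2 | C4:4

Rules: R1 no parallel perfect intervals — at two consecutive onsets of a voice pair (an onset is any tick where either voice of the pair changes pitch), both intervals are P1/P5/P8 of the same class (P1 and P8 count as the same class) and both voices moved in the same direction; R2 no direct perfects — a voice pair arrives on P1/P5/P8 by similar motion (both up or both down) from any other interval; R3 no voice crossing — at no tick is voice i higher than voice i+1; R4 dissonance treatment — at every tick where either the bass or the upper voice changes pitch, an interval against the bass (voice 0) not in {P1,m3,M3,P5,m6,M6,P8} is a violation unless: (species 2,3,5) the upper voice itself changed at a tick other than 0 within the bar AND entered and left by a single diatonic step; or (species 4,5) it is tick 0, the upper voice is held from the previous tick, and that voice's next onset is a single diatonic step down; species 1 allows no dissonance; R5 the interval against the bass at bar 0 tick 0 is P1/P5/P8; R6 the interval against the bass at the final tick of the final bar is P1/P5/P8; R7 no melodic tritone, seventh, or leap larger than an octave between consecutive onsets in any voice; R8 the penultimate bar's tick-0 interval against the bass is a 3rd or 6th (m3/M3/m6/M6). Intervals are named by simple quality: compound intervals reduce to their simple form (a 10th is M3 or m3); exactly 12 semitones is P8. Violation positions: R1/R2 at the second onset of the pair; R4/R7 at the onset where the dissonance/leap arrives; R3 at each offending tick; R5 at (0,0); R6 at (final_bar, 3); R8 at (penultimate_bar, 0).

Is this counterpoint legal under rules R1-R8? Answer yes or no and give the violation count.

bar 0: v0=C3 v1=C4 (P8)
bar 1: v0=B2 v1=A3 (m7)
bar 2: v0=G2 v1=B2 (M3)
bar 3: v0=A2 v1=F3 (m6)
bar 4: v0=D3 v1=B3 (M6)
bar 5: v0=C3 v1=C4 (P8)
  R4 @ bar1.0: B2/A3 m7 untreated
  R7 @ bar4.0: F3->B3 leap 6st
  R1 @ bar5.0: D3/D4 P8 -> C3/C4 P8 similar

No (3 violations)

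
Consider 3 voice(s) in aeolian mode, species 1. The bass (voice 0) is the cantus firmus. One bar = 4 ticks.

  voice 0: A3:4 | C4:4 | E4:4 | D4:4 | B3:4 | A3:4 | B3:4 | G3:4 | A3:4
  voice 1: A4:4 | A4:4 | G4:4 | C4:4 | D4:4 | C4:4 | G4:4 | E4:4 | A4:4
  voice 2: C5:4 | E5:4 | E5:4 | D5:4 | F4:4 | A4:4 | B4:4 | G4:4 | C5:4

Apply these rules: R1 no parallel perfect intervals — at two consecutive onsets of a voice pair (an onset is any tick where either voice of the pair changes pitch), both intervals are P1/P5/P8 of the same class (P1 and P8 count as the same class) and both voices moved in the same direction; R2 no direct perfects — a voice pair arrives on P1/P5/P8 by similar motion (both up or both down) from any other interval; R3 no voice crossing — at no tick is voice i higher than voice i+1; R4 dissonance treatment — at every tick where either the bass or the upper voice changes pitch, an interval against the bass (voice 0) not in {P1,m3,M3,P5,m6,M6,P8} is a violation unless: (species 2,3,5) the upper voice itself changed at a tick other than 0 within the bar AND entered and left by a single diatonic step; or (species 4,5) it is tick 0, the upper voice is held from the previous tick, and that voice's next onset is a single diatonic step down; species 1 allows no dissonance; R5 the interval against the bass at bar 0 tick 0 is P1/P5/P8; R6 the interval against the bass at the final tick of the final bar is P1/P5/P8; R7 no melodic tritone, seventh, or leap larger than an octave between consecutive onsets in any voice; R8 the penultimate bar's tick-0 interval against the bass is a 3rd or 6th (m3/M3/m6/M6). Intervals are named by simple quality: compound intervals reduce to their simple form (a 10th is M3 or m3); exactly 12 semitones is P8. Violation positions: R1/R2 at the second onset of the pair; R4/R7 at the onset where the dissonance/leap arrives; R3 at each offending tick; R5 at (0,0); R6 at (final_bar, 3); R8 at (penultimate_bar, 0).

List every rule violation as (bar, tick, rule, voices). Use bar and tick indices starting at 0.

bar 0: v0=A3 v1=A4 v2=C5 downbeat m3
bar 1: v0=C4 v1=A4 v2=E5 downbeat M3
bar 2: v0=E4 v1=G4 v2=E5 downbeat P8
bar 3: v0=D4 v1=C4 v2=D5 downbeat P8
bar 4: v0=B3 v1=D4 v2=F4 downbeat TT
bar 5: v0=A3 v1=C4 v2=A4 downbeat P8
bar 6: v0=B3 v1=G4 v2=B4 downbeat P8
bar 7: v0=G3 v1=E4 v2=G4 downbeat P8
bar 8: v0=A3 v1=A4 v2=C5 downbeat m3
  -> R5 @ bar 0 tick 0 v(0, 2): opens on m3
  -> R1 @ bar 3 tick 0 v(0, 2): E4/E5 P8 -> D4/D5 P8 similar
  -> R3 @ bar 3 tick 0 v(0, 1): D4 above C4
  -> R4 @ bar 3 tick 0 v(0, 1): D4/C4 M2 untreated
  -> R3 @ bar 3 tick 1 v(0, 1): D4 above C4
  -> R3 @ bar 3 tick 2 v(0, 1): D4 above C4
  -> R3 @ bar 3 tick 3 v(0, 1): D4 above C4
  -> R4 @ bar 4 tick 0 v(0, 2): B3/F4 TT untreated
  -> R1 @ bar 6 tick 0 v(0, 2): A3/A4 P8 -> B3/B4 P8 similar
  -> R1 @ bar 7 tick 0 v(0, 2): B3/B4 P8 -> G3/G4 P8 similar
  -> R8 @ bar 7 tick 0 v(0, 2): penult P8 not 3rd/6th
  -> R2 @ bar 8 tick 0 v(0, 1): G3/E4 M6 -> A3/A4 P8 similar
  -> R6 @ bar 8 tick 3 v(0, 2): closes on m3

(0, 0, R5, (0, 2))
(3, 0, R1, (0, 2))
(3, 0, R3, (0, 1))
(3, 0, R4, (0, 1))
(3, 1, R3, (0, 1))
(3, 2, R3, (0, 1))
(3, 3, R3, (0, 1))
(4, 0, R4, (0, 2))
(6, 0, R1, (0, 2))
(7, 0, R1, (0, 2))
(7, 0, R8, (0, 2))
(8, 0, R2, (0, 1))
(8, 3, R6, (0, 2))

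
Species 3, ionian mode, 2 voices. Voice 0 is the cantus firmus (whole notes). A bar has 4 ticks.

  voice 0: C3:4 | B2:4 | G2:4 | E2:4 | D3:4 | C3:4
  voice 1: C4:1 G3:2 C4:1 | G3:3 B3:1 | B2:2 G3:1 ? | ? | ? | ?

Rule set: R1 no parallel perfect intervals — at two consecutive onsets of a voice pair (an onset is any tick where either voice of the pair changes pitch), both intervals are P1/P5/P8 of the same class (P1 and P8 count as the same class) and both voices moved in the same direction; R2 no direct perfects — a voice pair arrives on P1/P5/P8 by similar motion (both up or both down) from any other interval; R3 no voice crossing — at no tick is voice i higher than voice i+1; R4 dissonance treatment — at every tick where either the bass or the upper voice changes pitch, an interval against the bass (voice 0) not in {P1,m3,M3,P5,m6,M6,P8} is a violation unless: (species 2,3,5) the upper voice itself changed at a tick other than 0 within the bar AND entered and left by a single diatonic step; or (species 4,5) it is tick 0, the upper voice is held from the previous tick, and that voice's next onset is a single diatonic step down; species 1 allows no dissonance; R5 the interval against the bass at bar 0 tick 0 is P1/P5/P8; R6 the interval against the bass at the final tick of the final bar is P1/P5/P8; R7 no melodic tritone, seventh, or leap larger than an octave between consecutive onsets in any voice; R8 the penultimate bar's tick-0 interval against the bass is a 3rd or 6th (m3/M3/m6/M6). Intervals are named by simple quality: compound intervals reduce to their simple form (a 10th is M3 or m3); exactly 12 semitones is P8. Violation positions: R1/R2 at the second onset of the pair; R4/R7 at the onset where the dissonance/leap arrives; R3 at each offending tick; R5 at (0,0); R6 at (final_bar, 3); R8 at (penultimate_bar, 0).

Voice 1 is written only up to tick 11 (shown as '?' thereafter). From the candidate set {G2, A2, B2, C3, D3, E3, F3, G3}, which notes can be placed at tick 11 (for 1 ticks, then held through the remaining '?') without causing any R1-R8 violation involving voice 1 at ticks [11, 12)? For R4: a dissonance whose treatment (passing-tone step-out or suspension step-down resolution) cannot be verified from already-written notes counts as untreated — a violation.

{B2, D3, E3, G2, G3}

G2: legal
A2: violates R4,R7
B2: legal
C3: violates R4
D3: legal
E3: legal
F3: violates R4
G3: legal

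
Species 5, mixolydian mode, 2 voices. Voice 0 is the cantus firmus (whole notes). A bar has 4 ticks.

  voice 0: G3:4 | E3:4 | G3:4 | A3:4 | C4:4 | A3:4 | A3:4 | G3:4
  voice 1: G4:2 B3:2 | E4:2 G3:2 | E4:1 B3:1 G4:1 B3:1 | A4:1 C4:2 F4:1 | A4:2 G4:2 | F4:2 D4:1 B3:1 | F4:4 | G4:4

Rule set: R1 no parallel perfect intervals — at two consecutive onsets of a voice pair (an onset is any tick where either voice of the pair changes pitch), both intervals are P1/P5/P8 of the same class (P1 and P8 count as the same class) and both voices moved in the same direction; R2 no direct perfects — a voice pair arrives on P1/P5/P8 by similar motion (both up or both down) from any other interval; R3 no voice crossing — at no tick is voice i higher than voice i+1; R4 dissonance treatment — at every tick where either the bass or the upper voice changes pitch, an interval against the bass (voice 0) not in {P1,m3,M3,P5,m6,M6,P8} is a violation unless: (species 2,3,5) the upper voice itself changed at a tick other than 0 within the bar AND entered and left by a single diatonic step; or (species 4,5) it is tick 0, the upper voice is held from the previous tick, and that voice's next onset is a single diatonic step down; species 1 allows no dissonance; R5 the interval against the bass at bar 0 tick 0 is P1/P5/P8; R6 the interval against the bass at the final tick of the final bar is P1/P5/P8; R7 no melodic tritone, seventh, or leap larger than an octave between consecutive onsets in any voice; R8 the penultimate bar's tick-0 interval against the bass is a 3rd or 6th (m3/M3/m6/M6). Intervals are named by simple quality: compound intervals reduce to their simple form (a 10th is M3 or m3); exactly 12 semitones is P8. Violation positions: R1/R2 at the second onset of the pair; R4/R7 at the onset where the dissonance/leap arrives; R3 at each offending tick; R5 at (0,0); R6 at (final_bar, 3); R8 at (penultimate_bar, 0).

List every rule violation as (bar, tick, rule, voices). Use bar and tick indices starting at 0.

(3, 0, R2, (0, 1))
(3, 0, R7, (1,))
(5, 2, R4, (0, 1))
(5, 3, R4, (0, 1))
(6, 0, R7, (1,))

bar 0: v0=G3 v1=G4 downbeat P8
bar 1: v0=E3 v1=E4 downbeat P8
bar 2: v0=G3 v1=E4 downbeat M6
bar 3: v0=A3 v1=A4 downbeat P8
bar 4: v0=C4 v1=A4 downbeat M6
bar 5: v0=A3 v1=F4 downbeat m6
bar 6: v0=A3 v1=F4 downbeat m6
bar 7: v0=G3 v1=G4 downbeat P8
  -> R2 @ bar 3 tick 0 v(0, 1): G3/B3 M3 -> A3/A4 P8 similar
  -> R7 @ bar 3 tick 0 v(1,): B3->A4 leap 10st
  -> R4 @ bar 5 tick 2 v(0, 1): A3/D4 P4 untreated
  -> R4 @ bar 5 tick 3 v(0, 1): A3/B3 M2 untreated
  -> R7 @ bar 6 tick 0 v(1,): B3->F4 leap 6st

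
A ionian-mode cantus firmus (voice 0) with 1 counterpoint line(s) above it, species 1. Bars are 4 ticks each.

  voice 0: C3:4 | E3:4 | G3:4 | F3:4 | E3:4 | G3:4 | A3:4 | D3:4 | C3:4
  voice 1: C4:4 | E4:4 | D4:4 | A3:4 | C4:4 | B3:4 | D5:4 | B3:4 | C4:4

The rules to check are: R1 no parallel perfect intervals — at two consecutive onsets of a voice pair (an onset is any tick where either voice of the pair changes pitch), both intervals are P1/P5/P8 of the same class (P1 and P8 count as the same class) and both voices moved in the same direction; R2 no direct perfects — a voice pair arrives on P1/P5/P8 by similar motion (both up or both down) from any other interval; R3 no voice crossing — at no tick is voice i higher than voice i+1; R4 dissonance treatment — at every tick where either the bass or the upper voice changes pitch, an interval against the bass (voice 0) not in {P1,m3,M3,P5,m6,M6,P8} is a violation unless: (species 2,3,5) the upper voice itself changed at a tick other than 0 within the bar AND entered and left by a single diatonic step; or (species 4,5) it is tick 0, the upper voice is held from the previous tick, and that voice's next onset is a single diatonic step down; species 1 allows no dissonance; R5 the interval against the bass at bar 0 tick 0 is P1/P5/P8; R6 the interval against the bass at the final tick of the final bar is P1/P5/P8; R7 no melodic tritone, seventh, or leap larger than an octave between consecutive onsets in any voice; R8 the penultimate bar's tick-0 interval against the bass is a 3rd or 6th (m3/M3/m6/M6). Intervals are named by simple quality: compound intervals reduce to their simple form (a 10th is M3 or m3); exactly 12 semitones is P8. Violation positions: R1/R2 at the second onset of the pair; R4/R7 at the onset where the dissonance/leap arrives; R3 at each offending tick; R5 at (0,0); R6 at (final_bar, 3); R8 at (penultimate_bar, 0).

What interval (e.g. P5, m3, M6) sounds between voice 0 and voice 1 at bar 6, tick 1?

P4

voice 0=A3 voice 1=D5 -> P4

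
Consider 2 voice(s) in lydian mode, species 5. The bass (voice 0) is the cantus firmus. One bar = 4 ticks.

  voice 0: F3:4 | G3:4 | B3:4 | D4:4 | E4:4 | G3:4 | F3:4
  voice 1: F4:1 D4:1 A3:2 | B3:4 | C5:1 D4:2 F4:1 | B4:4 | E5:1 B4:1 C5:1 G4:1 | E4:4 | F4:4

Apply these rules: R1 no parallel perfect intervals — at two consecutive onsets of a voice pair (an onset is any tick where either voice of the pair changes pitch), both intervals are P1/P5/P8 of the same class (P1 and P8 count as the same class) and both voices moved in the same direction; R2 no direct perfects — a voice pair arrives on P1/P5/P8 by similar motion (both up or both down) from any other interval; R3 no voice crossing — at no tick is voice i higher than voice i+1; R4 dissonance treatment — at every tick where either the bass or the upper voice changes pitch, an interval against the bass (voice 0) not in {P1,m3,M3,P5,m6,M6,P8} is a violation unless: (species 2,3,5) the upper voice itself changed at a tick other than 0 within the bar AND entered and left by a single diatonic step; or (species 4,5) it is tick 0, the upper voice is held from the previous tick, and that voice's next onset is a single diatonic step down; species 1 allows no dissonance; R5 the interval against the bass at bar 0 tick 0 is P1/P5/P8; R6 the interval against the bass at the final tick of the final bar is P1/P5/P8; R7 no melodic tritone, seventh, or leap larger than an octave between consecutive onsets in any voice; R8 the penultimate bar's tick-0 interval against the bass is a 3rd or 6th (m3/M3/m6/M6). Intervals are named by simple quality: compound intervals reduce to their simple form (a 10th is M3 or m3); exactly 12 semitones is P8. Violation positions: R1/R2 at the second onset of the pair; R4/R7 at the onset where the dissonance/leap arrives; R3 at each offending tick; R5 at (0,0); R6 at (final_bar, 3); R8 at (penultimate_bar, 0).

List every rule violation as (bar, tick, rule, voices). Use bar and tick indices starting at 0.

bar 0: v0=F3 v1=F4 downbeat P8
bar 1: v0=G3 v1=B3 downbeat M3
bar 2: v0=B3 v1=C5 downbeat m2
bar 3: v0=D4 v1=B4 downbeat M6
bar 4: v0=E4 v1=E5 downbeat P8
bar 5: v0=G3 v1=E4 downbeat M6
bar 6: v0=F3 v1=F4 downbeat P8
  -> R4 @ bar 2 tick 0 v(0, 1): B3/C5 m2 untreated
  -> R7 @ bar 2 tick 0 v(1,): B3->C5 leap 13st
  -> R7 @ bar 2 tick 1 v(1,): C5->D4 leap 10st
  -> R4 @ bar 2 tick 3 v(0, 1): B3/F4 TT untreated
  -> R7 @ bar 3 tick 0 v(1,): F4->B4 leap 6st
  -> R2 @ bar 4 tick 0 v(0, 1): D4/B4 M6 -> E4/E5 P8 similar

(2, 0, R4, (0, 1))
(2, 0, R7, (1,))
(2, 1, R7, (1,))
(2, 3, R4, (0, 1))
(3, 0, R7, (1,))
(4, 0, R2, (0, 1))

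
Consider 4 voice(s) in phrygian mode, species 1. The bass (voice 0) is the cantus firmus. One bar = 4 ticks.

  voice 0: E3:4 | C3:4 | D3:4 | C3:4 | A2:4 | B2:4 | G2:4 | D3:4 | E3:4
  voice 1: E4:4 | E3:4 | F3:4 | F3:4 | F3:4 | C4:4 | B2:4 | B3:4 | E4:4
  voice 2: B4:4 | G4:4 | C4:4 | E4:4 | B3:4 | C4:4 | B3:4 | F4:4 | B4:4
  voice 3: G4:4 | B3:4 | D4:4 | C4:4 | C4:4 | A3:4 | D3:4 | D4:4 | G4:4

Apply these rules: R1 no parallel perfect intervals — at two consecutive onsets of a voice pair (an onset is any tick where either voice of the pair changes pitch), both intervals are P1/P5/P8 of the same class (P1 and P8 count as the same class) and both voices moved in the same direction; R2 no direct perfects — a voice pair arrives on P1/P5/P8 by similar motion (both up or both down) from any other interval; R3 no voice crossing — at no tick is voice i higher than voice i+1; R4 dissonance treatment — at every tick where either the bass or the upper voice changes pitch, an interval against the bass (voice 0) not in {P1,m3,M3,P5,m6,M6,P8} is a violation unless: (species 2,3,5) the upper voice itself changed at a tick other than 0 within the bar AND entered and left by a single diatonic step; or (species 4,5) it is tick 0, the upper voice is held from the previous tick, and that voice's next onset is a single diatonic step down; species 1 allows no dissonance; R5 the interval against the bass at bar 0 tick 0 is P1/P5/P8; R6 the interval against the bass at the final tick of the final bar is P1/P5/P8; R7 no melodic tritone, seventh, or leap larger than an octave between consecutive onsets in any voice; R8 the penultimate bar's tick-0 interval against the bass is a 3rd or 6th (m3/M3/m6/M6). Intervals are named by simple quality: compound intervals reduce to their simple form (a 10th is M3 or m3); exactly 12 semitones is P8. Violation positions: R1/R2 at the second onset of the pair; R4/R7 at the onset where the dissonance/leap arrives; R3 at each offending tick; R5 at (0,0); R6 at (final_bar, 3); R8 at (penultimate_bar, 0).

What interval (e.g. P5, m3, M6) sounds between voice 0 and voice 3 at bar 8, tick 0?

voice 0=E3 voice 3=G4 -> m3

m3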